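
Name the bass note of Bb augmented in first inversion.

The third of Bb augmented (Bb–D–F#) is D; that is the bass in first inversion.

D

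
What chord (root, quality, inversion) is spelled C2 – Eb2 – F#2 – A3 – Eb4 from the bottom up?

F# diminished seventh, second inversion

The distinct note names are C, Eb, F#, A. Stacked in thirds they read F#–A–C–Eb, which is a diminished seventh chord on F#.
C is the fifth of F# diminished seventh; fifth in the bass means second inversion (figured bass 4/3).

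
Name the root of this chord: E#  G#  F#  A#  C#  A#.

F#

Reordering E#, G#, F#, A#, C# into stacked thirds gives F#–A#–C#–E#–G#; the bottom of that stack, F#, is the root.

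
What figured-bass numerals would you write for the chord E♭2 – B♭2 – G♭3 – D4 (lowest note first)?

7

The notes Eb, Bb, Gb, D stack in thirds as Eb–Gb–Bb–D — an Eb minor-major seventh chord. The bass Eb is the root, so this is root position: figured 7.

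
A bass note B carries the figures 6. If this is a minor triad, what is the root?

G#

The figures 6 mean the third of the chord is in the bass. If B is the third of a minor triad, the root is G# (chord tones G#–B–D#).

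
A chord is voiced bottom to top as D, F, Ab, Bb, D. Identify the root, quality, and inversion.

The pitch classes D, F, Ab, Bb arrange in thirds as Bb–D–F–Ab: a Bb dominant seventh chord.
D is the third of Bb dominant seventh; third in the bass means first inversion (figured bass 6/5).

Bb dominant seventh, first inversion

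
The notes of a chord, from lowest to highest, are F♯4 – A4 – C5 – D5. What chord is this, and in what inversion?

D dominant seventh, first inversion

The distinct note names are F#, A, C, D. Stacked in thirds they read D–F#–A–C, which is a dominant seventh chord on D.
The lowest note is F#, the third of the chord, so this is first inversion (figured bass 6/5).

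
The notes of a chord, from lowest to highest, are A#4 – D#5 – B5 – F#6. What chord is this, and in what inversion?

Reducing to letter names: A#, D#, B, F#. These stack in thirds as B–D#–F#–A# — a B major seventh chord.
The lowest note is A#, the seventh of the chord, so this is third inversion (figured bass 4/2).

B major seventh, third inversion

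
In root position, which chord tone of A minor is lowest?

A minor is A–C–E. Root position places the root in the bass: A.

A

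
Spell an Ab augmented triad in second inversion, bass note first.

The chord tones are Ab–C–E. With the fifth (E) lowest for second inversion: E, Ab, C.

E, Ab, C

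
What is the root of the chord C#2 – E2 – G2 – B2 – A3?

Reordering C#, E, G, B, A into stacked thirds gives A–C#–E–G–B; the bottom of that stack, A, is the root.

A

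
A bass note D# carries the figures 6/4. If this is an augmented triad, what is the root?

The figures 6/4 mean the fifth of the chord is in the bass. If D# is the fifth of an augmented triad, the root is G (chord tones G–B–D#).

G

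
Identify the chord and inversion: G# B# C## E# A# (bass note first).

A# dominant ninth, third inversion

Reducing to letter names: G#, B#, C##, E#, A#. These stack in thirds as A#–C##–E#–G#–B# — an A# dominant ninth chord.
G# is the seventh of A# dominant ninth; seventh in the bass means third inversion.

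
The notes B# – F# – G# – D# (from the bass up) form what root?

Reordering B#, F#, G#, D# into stacked thirds gives G#–B#–D#–F#; the bottom of that stack, G#, is the root.

G#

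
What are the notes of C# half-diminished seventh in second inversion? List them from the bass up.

Spelling C# half-diminished seventh: C#–E–G–B. In second inversion the fifth is bass, giving G, B, C#, E from the bottom.

G, B, C#, E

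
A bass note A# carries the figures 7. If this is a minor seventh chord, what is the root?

A#

The figures 7 mean the root of the chord is in the bass. If A# is the root of a minor seventh chord, the root is A# (chord tones A#–C#–E#–G#).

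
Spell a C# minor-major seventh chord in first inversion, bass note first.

The chord tones are C#–E–G#–B#. With the third (E) lowest for first inversion: E, G#, B#, C#.

E, G#, B#, C#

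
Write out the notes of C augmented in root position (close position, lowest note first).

C, E, G#

The chord tones are C–E–G#. With the root (C) lowest for root position: C, E, G#.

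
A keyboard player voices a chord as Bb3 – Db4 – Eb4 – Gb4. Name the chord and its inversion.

Eb minor seventh, second inversion

The distinct note names are Bb, Db, Eb, Gb. Stacked in thirds they read Eb–Gb–Bb–Db, which is a minor seventh chord on Eb.
The lowest note is Bb, the fifth of the chord, so this is second inversion (figured bass 4/3).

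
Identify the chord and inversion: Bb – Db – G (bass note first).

G diminished, first inversion

The distinct note names are Bb, Db, G. Stacked in thirds they read G–Bb–Db, which is a diminished triad on G.
The lowest note is Bb, the third of the chord, so this is first inversion (figured bass 6).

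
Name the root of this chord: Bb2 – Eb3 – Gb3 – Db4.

The distinct letter names are Bb, Eb, Gb, Db. Arranged as a stack of thirds they read Eb–Gb–Bb–Db, so Eb is the root (an Eb minor seventh chord).

Eb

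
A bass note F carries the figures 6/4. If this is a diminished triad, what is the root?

The figures 6/4 mean the fifth of the chord is in the bass. If F is the fifth of a diminished triad, the root is B (chord tones B–D–F).

B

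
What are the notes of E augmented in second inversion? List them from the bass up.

B#, E, G#

Spelling E augmented: E–G#–B#. In second inversion the fifth is bass, giving B#, E, G# from the bottom.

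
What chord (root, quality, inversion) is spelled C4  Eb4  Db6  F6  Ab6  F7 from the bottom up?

Db major ninth, third inversion

The pitch classes C, Eb, Db, F, Ab arrange in thirds as Db–F–Ab–C–Eb: a Db major ninth chord.
With the seventh (C) in the bass, the chord is in third inversion.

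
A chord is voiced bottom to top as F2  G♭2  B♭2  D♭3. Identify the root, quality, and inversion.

Reducing to letter names: F, Gb, Bb, Db. These stack in thirds as Gb–Bb–Db–F — a Gb major seventh chord.
F is the seventh of Gb major seventh; seventh in the bass means third inversion (figured bass 4/2).

Gb major seventh, third inversion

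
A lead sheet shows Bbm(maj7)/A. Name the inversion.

Bbm(maj7)/A means Bb minor-major seventh with A in the bass. A is the seventh of Bb minor-major seventh (Bb–Db–F–A), so this is third inversion.

third inversion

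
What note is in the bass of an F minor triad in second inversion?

C

In second inversion the fifth is lowest. For F minor (F–Ab–C) that is C.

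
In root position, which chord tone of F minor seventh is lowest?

F

The root of F minor seventh (F–Ab–C–Eb) is F; that is the bass in root position.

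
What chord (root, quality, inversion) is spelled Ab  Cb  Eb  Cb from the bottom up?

Ab minor, root position

The pitch classes Ab, Cb, Eb arrange in thirds as Ab–Cb–Eb: an Ab minor triad.
The lowest note is Ab, the root of the chord, so this is root position (figured bass 5/3).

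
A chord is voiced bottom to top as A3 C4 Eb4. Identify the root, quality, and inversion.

The distinct note names are A, C, Eb. Stacked in thirds they read A–C–Eb, which is a diminished triad on A.
The lowest note is A, the root of the chord, so this is root position (figured bass 5/3).

A diminished, root position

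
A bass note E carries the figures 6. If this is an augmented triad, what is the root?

The figures 6 mean the third of the chord is in the bass. If E is the third of an augmented triad, the root is C (chord tones C–E–G#).

C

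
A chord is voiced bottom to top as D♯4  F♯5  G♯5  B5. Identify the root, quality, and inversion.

G# minor seventh, second inversion

The distinct note names are D#, F#, G#, B. Stacked in thirds they read G#–B–D#–F#, which is a minor seventh chord on G#.
With the fifth (D#) in the bass, the chord is in second inversion (figured bass 4/3).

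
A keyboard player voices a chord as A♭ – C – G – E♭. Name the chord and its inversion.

The pitch classes Ab, C, G, Eb arrange in thirds as Ab–C–Eb–G: an Ab major seventh chord.
With the root (Ab) in the bass, the chord is in root position (figured bass 7).

Ab major seventh, root position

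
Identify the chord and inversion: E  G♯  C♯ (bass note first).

C# minor, first inversion

Reducing to letter names: E, G#, C#. These stack in thirds as C#–E–G# — a C# minor triad.
With the third (E) in the bass, the chord is in first inversion (figured bass 6).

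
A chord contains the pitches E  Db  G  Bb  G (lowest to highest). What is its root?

E

Reordering E, Db, G, Bb into stacked thirds gives E–G–Bb–Db; the bottom of that stack, E, is the root.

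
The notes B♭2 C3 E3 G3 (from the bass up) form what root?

C

Bb, C, E, G are the tones of a C dominant seventh chord (C–E–G–Bb), making C the root.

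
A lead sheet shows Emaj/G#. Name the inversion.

first inversion

Emaj/G# means E major with G# in the bass. G# is the third of E major (E–G#–B), so this is first inversion.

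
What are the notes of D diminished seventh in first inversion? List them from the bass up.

F, Ab, Cb, D

D diminished seventh is D–F–Ab–Cb. First inversion puts the third (F) in the bass, with the remaining tones above: F, Ab, Cb, D.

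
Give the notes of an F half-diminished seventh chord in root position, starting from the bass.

F, Ab, Cb, Eb

The chord tones are F–Ab–Cb–Eb. With the root (F) lowest for root position: F, Ab, Cb, Eb.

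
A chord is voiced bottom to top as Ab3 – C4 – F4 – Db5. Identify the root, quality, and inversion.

Db major seventh, second inversion

The distinct note names are Ab, C, F, Db. Stacked in thirds they read Db–F–Ab–C, which is a major seventh chord on Db.
With the fifth (Ab) in the bass, the chord is in second inversion (figured bass 4/3).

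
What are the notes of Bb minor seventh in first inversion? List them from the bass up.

Db, F, Ab, Bb

Bb minor seventh is Bb–Db–F–Ab. First inversion puts the third (Db) in the bass, with the remaining tones above: Db, F, Ab, Bb.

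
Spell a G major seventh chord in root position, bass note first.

G major seventh is G–B–D–F#. Root position puts the root (G) in the bass, with the remaining tones above: G, B, D, F#.

G, B, D, F#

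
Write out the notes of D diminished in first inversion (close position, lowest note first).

F, Ab, D

The chord tones are D–F–Ab. With the third (F) lowest for first inversion: F, Ab, D.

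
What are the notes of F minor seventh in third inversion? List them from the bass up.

Spelling F minor seventh: F–Ab–C–Eb. In third inversion the seventh is bass, giving Eb, F, Ab, C from the bottom.

Eb, F, Ab, C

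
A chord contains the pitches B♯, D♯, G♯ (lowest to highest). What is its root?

G#

B#, D#, G# are the tones of a G# major triad (G#–B#–D#), making G# the root.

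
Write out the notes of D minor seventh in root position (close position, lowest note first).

The chord tones are D–F–A–C. With the root (D) lowest for root position: D, F, A, C.

D, F, A, C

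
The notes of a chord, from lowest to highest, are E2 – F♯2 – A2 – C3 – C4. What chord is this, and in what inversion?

The distinct note names are E, F#, A, C. Stacked in thirds they read F#–A–C–E, which is a half-diminished seventh chord on F#.
With the seventh (E) in the bass, the chord is in third inversion (figured bass 4/2).

F# half-diminished seventh, third inversion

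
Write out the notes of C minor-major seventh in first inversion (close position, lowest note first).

Eb, G, B, C

The chord tones are C–Eb–G–B. With the third (Eb) lowest for first inversion: Eb, G, B, C.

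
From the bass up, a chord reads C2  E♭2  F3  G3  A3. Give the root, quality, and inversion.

F dominant ninth, second inversion

Reducing to letter names: C, Eb, F, G, A. These stack in thirds as F–A–C–Eb–G — an F dominant ninth chord.
The lowest note is C, the fifth of the chord, so this is second inversion.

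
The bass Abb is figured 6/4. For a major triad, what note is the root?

The figures 6/4 mean the fifth of the chord is in the bass. If Abb is the fifth of a major triad, the root is Dbb (chord tones Dbb–Fb–Abb).

Dbb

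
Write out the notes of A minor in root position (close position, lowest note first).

A minor is A–C–E. Root position puts the root (A) in the bass, with the remaining tones above: A, C, E.

A, C, E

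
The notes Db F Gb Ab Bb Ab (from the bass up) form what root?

Gb

Reordering Db, F, Gb, Ab, Bb into stacked thirds gives Gb–Bb–Db–F–Ab; the bottom of that stack, Gb, is the root.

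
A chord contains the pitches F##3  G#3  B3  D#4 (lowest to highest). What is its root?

G#

F##, G#, B, D# are the tones of a G# minor-major seventh chord (G#–B–D#–F##), making G# the root.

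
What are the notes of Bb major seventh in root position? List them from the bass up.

Spelling Bb major seventh: Bb–D–F–A. In root position the root is bass, giving Bb, D, F, A from the bottom.

Bb, D, F, A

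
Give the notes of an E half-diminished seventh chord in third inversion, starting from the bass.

D, E, G, Bb

The chord tones are E–G–Bb–D. With the seventh (D) lowest for third inversion: D, E, G, Bb.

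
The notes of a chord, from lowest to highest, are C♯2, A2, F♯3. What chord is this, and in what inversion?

Reducing to letter names: C#, A, F#. These stack in thirds as F#–A–C# — an F# minor triad.
The lowest note is C#, the fifth of the chord, so this is second inversion (figured bass 6/4).

F# minor, second inversion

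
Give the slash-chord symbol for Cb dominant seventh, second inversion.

Cb7/Gb

Second inversion of Cb dominant seventh has the fifth (Gb) in the bass. As a slash chord: Cb7/Gb.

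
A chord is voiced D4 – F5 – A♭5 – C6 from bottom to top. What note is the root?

D

Reordering D, F, Ab, C into stacked thirds gives D–F–Ab–C; the bottom of that stack, D, is the root.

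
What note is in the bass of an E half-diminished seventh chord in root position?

E

In root position the root is lowest. For E half-diminished seventh (E–G–Bb–D) that is E.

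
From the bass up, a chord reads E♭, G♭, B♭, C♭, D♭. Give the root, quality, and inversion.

Cb major ninth, first inversion

The distinct note names are Eb, Gb, Bb, Cb, Db. Stacked in thirds they read Cb–Eb–Gb–Bb–Db, which is a major ninth chord on Cb.
With the third (Eb) in the bass, the chord is in first inversion.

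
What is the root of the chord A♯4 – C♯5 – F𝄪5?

F##

Reordering A#, C#, F## into stacked thirds gives F##–A#–C#; the bottom of that stack, F##, is the root.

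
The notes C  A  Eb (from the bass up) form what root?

The distinct letter names are C, A, Eb. Arranged as a stack of thirds they read A–C–Eb, so A is the root (an A diminished triad).

A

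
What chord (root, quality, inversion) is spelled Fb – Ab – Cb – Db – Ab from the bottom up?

The pitch classes Fb, Ab, Cb, Db arrange in thirds as Db–Fb–Ab–Cb: a Db minor seventh chord.
The lowest note is Fb, the third of the chord, so this is first inversion (figured bass 6/5).

Db minor seventh, first inversion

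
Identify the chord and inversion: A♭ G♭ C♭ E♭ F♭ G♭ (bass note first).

Reducing to letter names: Ab, Gb, Cb, Eb, Fb. These stack in thirds as Fb–Ab–Cb–Eb–Gb — an Fb major ninth chord.
With the third (Ab) in the bass, the chord is in first inversion.

Fb major ninth, first inversion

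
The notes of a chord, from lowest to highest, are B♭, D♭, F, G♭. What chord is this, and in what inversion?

The distinct note names are Bb, Db, F, Gb. Stacked in thirds they read Gb–Bb–Db–F, which is a major seventh chord on Gb.
Bb is the third of Gb major seventh; third in the bass means first inversion (figured bass 6/5).

Gb major seventh, first inversion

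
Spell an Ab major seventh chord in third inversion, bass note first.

G, Ab, C, Eb

The chord tones are Ab–C–Eb–G. With the seventh (G) lowest for third inversion: G, Ab, C, Eb.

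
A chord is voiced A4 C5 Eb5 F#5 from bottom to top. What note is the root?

F#

Reordering A, C, Eb, F# into stacked thirds gives F#–A–C–Eb; the bottom of that stack, F#, is the root.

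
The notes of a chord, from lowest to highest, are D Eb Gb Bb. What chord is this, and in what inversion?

The pitch classes D, Eb, Gb, Bb arrange in thirds as Eb–Gb–Bb–D: an Eb minor-major seventh chord.
D is the seventh of Eb minor-major seventh; seventh in the bass means third inversion (figured bass 4/2).

Eb minor-major seventh, third inversion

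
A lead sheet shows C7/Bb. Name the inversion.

third inversion

C7/Bb means C dominant seventh with Bb in the bass. Bb is the seventh of C dominant seventh (C–E–G–Bb), so this is third inversion.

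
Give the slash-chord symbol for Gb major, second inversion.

Gb/Db

Second inversion of Gb major has the fifth (Db) in the bass. As a slash chord: Gb/Db.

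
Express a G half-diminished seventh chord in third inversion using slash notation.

Gø7/F

Third inversion of G half-diminished seventh has the seventh (F) in the bass. As a slash chord: Gø7/F.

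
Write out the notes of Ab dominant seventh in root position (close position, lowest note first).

Ab dominant seventh is Ab–C–Eb–Gb. Root position puts the root (Ab) in the bass, with the remaining tones above: Ab, C, Eb, Gb.

Ab, C, Eb, Gb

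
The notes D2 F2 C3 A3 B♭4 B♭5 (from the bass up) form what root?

Bb

The distinct letter names are D, F, C, A, Bb. Arranged as a stack of thirds they read Bb–D–F–A–C, so Bb is the root (a Bb major ninth chord).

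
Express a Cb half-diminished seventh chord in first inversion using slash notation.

Cbø7/Ebb

First inversion of Cb half-diminished seventh has the third (Ebb) in the bass. As a slash chord: Cbø7/Ebb.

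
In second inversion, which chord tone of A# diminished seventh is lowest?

E

In second inversion the fifth is lowest. For A# diminished seventh (A#–C#–E–G) that is E.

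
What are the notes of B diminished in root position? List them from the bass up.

Spelling B diminished: B–D–F. In root position the root is bass, giving B, D, F from the bottom.

B, D, F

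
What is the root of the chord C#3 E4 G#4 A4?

A

Reordering C#, E, G#, A into stacked thirds gives A–C#–E–G#; the bottom of that stack, A, is the root.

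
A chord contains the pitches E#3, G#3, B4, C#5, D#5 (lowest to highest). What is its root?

Reordering E#, G#, B, C#, D# into stacked thirds gives C#–E#–G#–B–D#; the bottom of that stack, C#, is the root.

C#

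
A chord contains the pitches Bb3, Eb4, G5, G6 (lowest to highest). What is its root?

Eb

Bb, Eb, G are the tones of an Eb major triad (Eb–G–Bb), making Eb the root.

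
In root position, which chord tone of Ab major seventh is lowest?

Ab

In root position the root is lowest. For Ab major seventh (Ab–C–Eb–G) that is Ab.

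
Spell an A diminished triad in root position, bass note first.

Spelling A diminished: A–C–Eb. In root position the root is bass, giving A, C, Eb from the bottom.

A, C, Eb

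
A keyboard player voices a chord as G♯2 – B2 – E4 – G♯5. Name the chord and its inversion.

Reducing to letter names: G#, B, E. These stack in thirds as E–G#–B — an E major triad.
With the third (G#) in the bass, the chord is in first inversion (figured bass 6).

E major, first inversion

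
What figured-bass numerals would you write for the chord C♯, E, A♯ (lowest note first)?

6

The notes C#, E, A# stack in thirds as A#–C#–E — an A# diminished triad. The bass C# is the third, so this is first inversion: figured 6.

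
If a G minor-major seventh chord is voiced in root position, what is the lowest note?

G

G minor-major seventh is G–Bb–D–F#. Root position places the root in the bass: G.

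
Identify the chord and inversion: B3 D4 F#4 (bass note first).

The pitch classes B, D, F# arrange in thirds as B–D–F#: a B minor triad.
B is the root of B minor; root in the bass means root position (figured bass 5/3).

B minor, root position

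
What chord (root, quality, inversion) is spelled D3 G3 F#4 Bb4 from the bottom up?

The distinct note names are D, G, F#, Bb. Stacked in thirds they read G–Bb–D–F#, which is a minor-major seventh chord on G.
The lowest note is D, the fifth of the chord, so this is second inversion (figured bass 4/3).

G minor-major seventh, second inversion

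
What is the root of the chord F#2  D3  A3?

F#, D, A are the tones of a D major triad (D–F#–A), making D the root.

D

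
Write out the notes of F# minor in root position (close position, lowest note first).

Spelling F# minor: F#–A–C#. In root position the root is bass, giving F#, A, C# from the bottom.

F#, A, C#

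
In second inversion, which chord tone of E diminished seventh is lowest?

The fifth of E diminished seventh (E–G–Bb–Db) is Bb; that is the bass in second inversion.

Bb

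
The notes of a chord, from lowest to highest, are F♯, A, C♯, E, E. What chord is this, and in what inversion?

F# minor seventh, root position

Reducing to letter names: F#, A, C#, E. These stack in thirds as F#–A–C#–E — an F# minor seventh chord.
With the root (F#) in the bass, the chord is in root position (figured bass 7).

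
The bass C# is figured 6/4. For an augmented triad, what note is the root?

The figures 6/4 mean the fifth of the chord is in the bass. If C# is the fifth of an augmented triad, the root is F (chord tones F–A–C#).

F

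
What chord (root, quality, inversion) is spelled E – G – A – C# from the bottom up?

The pitch classes E, G, A, C# arrange in thirds as A–C#–E–G: an A dominant seventh chord.
With the fifth (E) in the bass, the chord is in second inversion (figured bass 4/3).

A dominant seventh, second inversion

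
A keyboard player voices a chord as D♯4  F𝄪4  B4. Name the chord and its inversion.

The pitch classes D#, F##, B arrange in thirds as B–D#–F##: a B augmented triad.
The lowest note is D#, the third of the chord, so this is first inversion (figured bass 6).

B augmented, first inversion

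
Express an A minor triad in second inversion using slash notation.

Second inversion of A minor has the fifth (E) in the bass. As a slash chord: Am/E.

Am/E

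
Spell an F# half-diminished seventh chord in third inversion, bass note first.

F# half-diminished seventh is F#–A–C–E. Third inversion puts the seventh (E) in the bass, with the remaining tones above: E, F#, A, C.

E, F#, A, C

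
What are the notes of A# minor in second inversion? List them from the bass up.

E#, A#, C#

A# minor is A#–C#–E#. Second inversion puts the fifth (E#) in the bass, with the remaining tones above: E#, A#, C#.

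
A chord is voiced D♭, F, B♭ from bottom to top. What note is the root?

Bb

The distinct letter names are Db, F, Bb. Arranged as a stack of thirds they read Bb–Db–F, so Bb is the root (a Bb minor triad).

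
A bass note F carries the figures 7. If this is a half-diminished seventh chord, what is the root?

F

The figures 7 mean the root of the chord is in the bass. If F is the root of a half-diminished seventh chord, the root is F (chord tones F–Ab–Cb–Eb).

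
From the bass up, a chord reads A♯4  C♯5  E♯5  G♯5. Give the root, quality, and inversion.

A# minor seventh, root position

The distinct note names are A#, C#, E#, G#. Stacked in thirds they read A#–C#–E#–G#, which is a minor seventh chord on A#.
A# is the root of A# minor seventh; root in the bass means root position (figured bass 7).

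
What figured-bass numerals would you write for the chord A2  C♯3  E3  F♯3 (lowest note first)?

The notes A, C#, E, F# stack in thirds as F#–A–C#–E — an F# minor seventh chord. The bass A is the third, so this is first inversion: figured 6/5.

6/5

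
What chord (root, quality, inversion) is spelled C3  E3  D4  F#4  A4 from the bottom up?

D dominant ninth, third inversion

The pitch classes C, E, D, F#, A arrange in thirds as D–F#–A–C–E: a D dominant ninth chord.
With the seventh (C) in the bass, the chord is in third inversion.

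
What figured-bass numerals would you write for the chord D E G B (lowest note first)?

The notes D, E, G, B stack in thirds as E–G–B–D — an E minor seventh chord. The bass D is the seventh, so this is third inversion: figured 4/2.

4/2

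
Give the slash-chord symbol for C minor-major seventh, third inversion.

Cm(maj7)/B

Third inversion of C minor-major seventh has the seventh (B) in the bass. As a slash chord: Cm(maj7)/B.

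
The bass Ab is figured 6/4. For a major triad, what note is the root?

Db

The figures 6/4 mean the fifth of the chord is in the bass. If Ab is the fifth of a major triad, the root is Db (chord tones Db–F–Ab).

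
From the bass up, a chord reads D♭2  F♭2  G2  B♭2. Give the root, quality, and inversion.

Reducing to letter names: Db, Fb, G, Bb. These stack in thirds as G–Bb–Db–Fb — a G diminished seventh chord.
Db is the fifth of G diminished seventh; fifth in the bass means second inversion (figured bass 4/3).

G diminished seventh, second inversion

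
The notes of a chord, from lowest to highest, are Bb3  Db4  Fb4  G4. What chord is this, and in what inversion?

G diminished seventh, first inversion

The pitch classes Bb, Db, Fb, G arrange in thirds as G–Bb–Db–Fb: a G diminished seventh chord.
With the third (Bb) in the bass, the chord is in first inversion (figured bass 6/5).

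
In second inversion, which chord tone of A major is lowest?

In second inversion the fifth is lowest. For A major (A–C#–E) that is E.

E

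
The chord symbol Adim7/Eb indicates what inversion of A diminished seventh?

second inversion

Adim7/Eb means A diminished seventh with Eb in the bass. Eb is the fifth of A diminished seventh (A–C–Eb–Gb), so this is second inversion.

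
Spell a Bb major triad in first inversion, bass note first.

The chord tones are Bb–D–F. With the third (D) lowest for first inversion: D, F, Bb.

D, F, Bb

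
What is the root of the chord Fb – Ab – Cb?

Fb, Ab, Cb are the tones of an Fb major triad (Fb–Ab–Cb), making Fb the root.

Fb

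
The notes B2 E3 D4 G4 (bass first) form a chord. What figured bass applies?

4/3

The notes B, E, D, G stack in thirds as E–G–B–D — an E minor seventh chord. The bass B is the fifth, so this is second inversion: figured 4/3.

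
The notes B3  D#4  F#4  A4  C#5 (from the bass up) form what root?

The distinct letter names are B, D#, F#, A, C#. Arranged as a stack of thirds they read B–D#–F#–A–C#, so B is the root (a B dominant ninth chord).

B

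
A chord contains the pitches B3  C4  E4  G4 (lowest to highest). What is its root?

C

B, C, E, G are the tones of a C major seventh chord (C–E–G–B), making C the root.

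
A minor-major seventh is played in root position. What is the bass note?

A

The root of A minor-major seventh (A–C–E–G#) is A; that is the bass in root position.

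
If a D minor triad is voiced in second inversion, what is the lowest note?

The fifth of D minor (D–F–A) is A; that is the bass in second inversion.

A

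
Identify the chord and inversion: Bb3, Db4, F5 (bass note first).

Bb minor, root position

The distinct note names are Bb, Db, F. Stacked in thirds they read Bb–Db–F, which is a minor triad on Bb.
Bb is the root of Bb minor; root in the bass means root position (figured bass 5/3).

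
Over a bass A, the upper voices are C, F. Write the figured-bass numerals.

The notes A, C, F stack in thirds as F–A–C — an F major triad. The bass A is the third, so this is first inversion: figured 6.

6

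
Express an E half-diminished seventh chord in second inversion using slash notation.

Eø7/Bb

Second inversion of E half-diminished seventh has the fifth (Bb) in the bass. As a slash chord: Eø7/Bb.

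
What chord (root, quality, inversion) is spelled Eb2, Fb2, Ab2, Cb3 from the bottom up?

The distinct note names are Eb, Fb, Ab, Cb. Stacked in thirds they read Fb–Ab–Cb–Eb, which is a major seventh chord on Fb.
The lowest note is Eb, the seventh of the chord, so this is third inversion (figured bass 4/2).

Fb major seventh, third inversion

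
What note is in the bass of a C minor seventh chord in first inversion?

The third of C minor seventh (C–Eb–G–Bb) is Eb; that is the bass in first inversion.

Eb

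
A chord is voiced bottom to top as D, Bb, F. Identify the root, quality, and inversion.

Bb major, first inversion

The distinct note names are D, Bb, F. Stacked in thirds they read Bb–D–F, which is a major triad on Bb.
With the third (D) in the bass, the chord is in first inversion (figured bass 6).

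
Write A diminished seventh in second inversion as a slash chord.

Second inversion of A diminished seventh has the fifth (Eb) in the bass. As a slash chord: Adim7/Eb.

Adim7/Eb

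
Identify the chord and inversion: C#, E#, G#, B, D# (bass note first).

Reducing to letter names: C#, E#, G#, B, D#. These stack in thirds as C#–E#–G#–B–D# — a C# dominant ninth chord.
With the root (C#) in the bass, the chord is in root position.

C# dominant ninth, root position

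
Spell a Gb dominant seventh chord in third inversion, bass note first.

Fb, Gb, Bb, Db

Spelling Gb dominant seventh: Gb–Bb–Db–Fb. In third inversion the seventh is bass, giving Fb, Gb, Bb, Db from the bottom.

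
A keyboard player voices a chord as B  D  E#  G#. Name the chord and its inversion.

E# diminished seventh, second inversion

The pitch classes B, D, E#, G# arrange in thirds as E#–G#–B–D: an E# diminished seventh chord.
With the fifth (B) in the bass, the chord is in second inversion (figured bass 4/3).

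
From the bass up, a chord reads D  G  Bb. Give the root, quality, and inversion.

Reducing to letter names: D, G, Bb. These stack in thirds as G–Bb–D — a G minor triad.
With the fifth (D) in the bass, the chord is in second inversion (figured bass 6/4).

G minor, second inversion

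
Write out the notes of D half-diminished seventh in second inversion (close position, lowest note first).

Spelling D half-diminished seventh: D–F–Ab–C. In second inversion the fifth is bass, giving Ab, C, D, F from the bottom.

Ab, C, D, F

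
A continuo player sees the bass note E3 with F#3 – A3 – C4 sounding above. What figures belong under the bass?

4/2

The notes E, F#, A, C stack in thirds as F#–A–C–E — an F# half-diminished seventh chord. The bass E is the seventh, so this is third inversion: figured 4/2.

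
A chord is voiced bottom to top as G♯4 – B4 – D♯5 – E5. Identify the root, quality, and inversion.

E major seventh, first inversion

The pitch classes G#, B, D#, E arrange in thirds as E–G#–B–D#: an E major seventh chord.
With the third (G#) in the bass, the chord is in first inversion (figured bass 6/5).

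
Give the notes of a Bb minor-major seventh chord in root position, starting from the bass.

Bb, Db, F, A

Bb minor-major seventh is Bb–Db–F–A. Root position puts the root (Bb) in the bass, with the remaining tones above: Bb, Db, F, A.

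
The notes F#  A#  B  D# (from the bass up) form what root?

The distinct letter names are F#, A#, B, D#. Arranged as a stack of thirds they read B–D#–F#–A#, so B is the root (a B major seventh chord).

B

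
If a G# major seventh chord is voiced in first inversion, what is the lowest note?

B#

In first inversion the third is lowest. For G# major seventh (G#–B#–D#–F##) that is B#.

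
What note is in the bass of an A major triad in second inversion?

E

In second inversion the fifth is lowest. For A major (A–C#–E) that is E.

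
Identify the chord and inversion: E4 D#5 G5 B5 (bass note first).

E minor-major seventh, root position

The pitch classes E, D#, G, B arrange in thirds as E–G–B–D#: an E minor-major seventh chord.
With the root (E) in the bass, the chord is in root position (figured bass 7).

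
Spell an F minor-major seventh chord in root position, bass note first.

F, Ab, C, E

The chord tones are F–Ab–C–E. With the root (F) lowest for root position: F, Ab, C, E.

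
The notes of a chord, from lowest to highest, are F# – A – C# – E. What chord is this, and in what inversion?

F# minor seventh, root position

The pitch classes F#, A, C#, E arrange in thirds as F#–A–C#–E: an F# minor seventh chord.
The lowest note is F#, the root of the chord, so this is root position (figured bass 7).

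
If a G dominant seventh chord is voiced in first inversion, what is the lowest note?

The third of G dominant seventh (G–B–D–F) is B; that is the bass in first inversion.

B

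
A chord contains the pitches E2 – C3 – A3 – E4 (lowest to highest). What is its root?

A

Reordering E, C, A into stacked thirds gives A–C–E; the bottom of that stack, A, is the root.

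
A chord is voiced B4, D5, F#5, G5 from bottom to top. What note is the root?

B, D, F#, G are the tones of a G major seventh chord (G–B–D–F#), making G the root.

G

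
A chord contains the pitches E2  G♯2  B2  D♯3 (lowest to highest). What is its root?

The distinct letter names are E, G#, B, D#. Arranged as a stack of thirds they read E–G#–B–D#, so E is the root (an E major seventh chord).

E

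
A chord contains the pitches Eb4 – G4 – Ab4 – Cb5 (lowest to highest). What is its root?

Ab

The distinct letter names are Eb, G, Ab, Cb. Arranged as a stack of thirds they read Ab–Cb–Eb–G, so Ab is the root (an Ab minor-major seventh chord).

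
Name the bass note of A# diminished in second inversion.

A# diminished is A#–C#–E. Second inversion places the fifth in the bass: E.

E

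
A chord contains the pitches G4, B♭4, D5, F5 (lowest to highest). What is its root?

The distinct letter names are G, Bb, D, F. Arranged as a stack of thirds they read G–Bb–D–F, so G is the root (a G minor seventh chord).

G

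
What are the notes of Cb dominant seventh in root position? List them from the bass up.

Cb, Eb, Gb, Bbb

Spelling Cb dominant seventh: Cb–Eb–Gb–Bbb. In root position the root is bass, giving Cb, Eb, Gb, Bbb from the bottom.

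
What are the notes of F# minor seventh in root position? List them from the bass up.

F#, A, C#, E

The chord tones are F#–A–C#–E. With the root (F#) lowest for root position: F#, A, C#, E.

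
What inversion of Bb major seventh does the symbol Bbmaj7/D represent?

first inversion

Bbmaj7/D means Bb major seventh with D in the bass. D is the third of Bb major seventh (Bb–D–F–A), so this is first inversion.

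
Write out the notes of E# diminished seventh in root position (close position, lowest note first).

E#, G#, B, D

The chord tones are E#–G#–B–D. With the root (E#) lowest for root position: E#, G#, B, D.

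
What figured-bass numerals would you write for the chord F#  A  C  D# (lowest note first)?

6/5

The notes F#, A, C, D# stack in thirds as D#–F#–A–C — a D# diminished seventh chord. The bass F# is the third, so this is first inversion: figured 6/5.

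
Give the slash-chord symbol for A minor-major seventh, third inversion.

Third inversion of A minor-major seventh has the seventh (G#) in the bass. As a slash chord: Am(maj7)/G#.

Am(maj7)/G#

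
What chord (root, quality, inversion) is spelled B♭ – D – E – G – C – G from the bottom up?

The pitch classes Bb, D, E, G, C arrange in thirds as C–E–G–Bb–D: a C dominant ninth chord.
With the seventh (Bb) in the bass, the chord is in third inversion.

C dominant ninth, third inversion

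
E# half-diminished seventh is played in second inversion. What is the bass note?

B

In second inversion the fifth is lowest. For E# half-diminished seventh (E#–G#–B–D#) that is B.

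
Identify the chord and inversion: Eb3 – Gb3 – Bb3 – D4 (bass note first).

The distinct note names are Eb, Gb, Bb, D. Stacked in thirds they read Eb–Gb–Bb–D, which is a minor-major seventh chord on Eb.
Eb is the root of Eb minor-major seventh; root in the bass means root position (figured bass 7).

Eb minor-major seventh, root position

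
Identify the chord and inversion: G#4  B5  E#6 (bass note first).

Reducing to letter names: G#, B, E#. These stack in thirds as E#–G#–B — an E# diminished triad.
G# is the third of E# diminished; third in the bass means first inversion (figured bass 6).

E# diminished, first inversion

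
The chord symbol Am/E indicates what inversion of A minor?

second inversion

Am/E means A minor with E in the bass. E is the fifth of A minor (A–C–E), so this is second inversion.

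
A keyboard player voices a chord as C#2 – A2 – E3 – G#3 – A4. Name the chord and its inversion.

The distinct note names are C#, A, E, G#. Stacked in thirds they read A–C#–E–G#, which is a major seventh chord on A.
C# is the third of A major seventh; third in the bass means first inversion (figured bass 6/5).

A major seventh, first inversion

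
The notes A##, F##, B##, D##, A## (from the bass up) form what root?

B##

Reordering A##, F##, B##, D## into stacked thirds gives B##–D##–F##–A##; the bottom of that stack, B##, is the root.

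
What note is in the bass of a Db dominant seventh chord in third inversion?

In third inversion the seventh is lowest. For Db dominant seventh (Db–F–Ab–Cb) that is Cb.

Cb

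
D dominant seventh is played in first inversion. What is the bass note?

F#

D dominant seventh is D–F#–A–C. First inversion places the third in the bass: F#.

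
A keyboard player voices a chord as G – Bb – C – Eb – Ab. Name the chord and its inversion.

Ab major ninth, third inversion

The distinct note names are G, Bb, C, Eb, Ab. Stacked in thirds they read Ab–C–Eb–G–Bb, which is a major ninth chord on Ab.
G is the seventh of Ab major ninth; seventh in the bass means third inversion.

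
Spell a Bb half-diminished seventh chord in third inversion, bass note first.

Bb half-diminished seventh is Bb–Db–Fb–Ab. Third inversion puts the seventh (Ab) in the bass, with the remaining tones above: Ab, Bb, Db, Fb.

Ab, Bb, Db, Fb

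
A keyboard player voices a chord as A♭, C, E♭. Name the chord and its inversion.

Reducing to letter names: Ab, C, Eb. These stack in thirds as Ab–C–Eb — an Ab major triad.
The lowest note is Ab, the root of the chord, so this is root position (figured bass 5/3).

Ab major, root position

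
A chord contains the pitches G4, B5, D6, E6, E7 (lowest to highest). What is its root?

E

Reordering G, B, D, E into stacked thirds gives E–G–B–D; the bottom of that stack, E, is the root.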